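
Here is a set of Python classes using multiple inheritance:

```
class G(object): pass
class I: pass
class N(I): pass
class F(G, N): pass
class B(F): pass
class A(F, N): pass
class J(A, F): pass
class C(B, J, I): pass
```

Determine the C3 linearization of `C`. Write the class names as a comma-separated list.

L[C] = C + merge(L[B], L[J], L[I], [B J I])
  take B:  [B F G N I object] + [J A F G N I object] + [I object] + [B J I]
  take J:  [F G N I object] + [J A F G N I object] + [I object] + [J I]
  take A:  [F G N I object] + [A F G N I object] + [I object] + [I]
  take F:  [F G N I object] + [F G N I object] + [I object] + [I]
  take G:  [G N I object] + [G N I object] + [I object] + [I]
  take N:  [N I object] + [N I object] + [I object] + [I]
  take I:  [I object] + [I object] + [I object] + [I]
  take object:  [object] + [object] + [object]

C, B, J, A, F, G, N, I, object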